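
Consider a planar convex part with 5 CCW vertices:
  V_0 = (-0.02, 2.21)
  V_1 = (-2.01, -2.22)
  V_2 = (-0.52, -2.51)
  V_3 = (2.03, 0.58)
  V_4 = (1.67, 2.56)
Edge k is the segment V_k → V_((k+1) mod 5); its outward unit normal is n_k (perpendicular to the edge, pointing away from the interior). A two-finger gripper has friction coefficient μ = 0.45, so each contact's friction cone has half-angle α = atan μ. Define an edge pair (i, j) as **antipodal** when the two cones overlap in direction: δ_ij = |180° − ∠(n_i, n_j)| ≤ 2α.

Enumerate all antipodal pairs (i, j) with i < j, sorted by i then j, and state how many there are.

count = 4; pairs: (0,2), (0,3), (1,4), (2,4)

α = atan 0.45 = 24.23°;  2α = 48.46°
n_0 = (-0.9122, +0.4098)
n_1 = (-0.1910, -0.9816)
n_2 = (+0.7713, -0.6365)
n_3 = (+0.9839, +0.1789)
n_4 = (-0.2028, +0.9792)
  (0,1): δ = 76.82°  ·
  (0,2): δ = 15.34°  ✓
  (0,3): δ = 34.49°  ✓
  (0,4): δ = 125.89°  ·
  (1,2): δ = 118.52°  ·
  (1,3): δ = 68.68°  ·
  (1,4): δ = 22.71°  ✓
  (2,3): δ = 130.16°  ·
  (2,4): δ = 38.77°  ✓
  (3,4): δ = 88.60°  ·
antipodal pairs: 4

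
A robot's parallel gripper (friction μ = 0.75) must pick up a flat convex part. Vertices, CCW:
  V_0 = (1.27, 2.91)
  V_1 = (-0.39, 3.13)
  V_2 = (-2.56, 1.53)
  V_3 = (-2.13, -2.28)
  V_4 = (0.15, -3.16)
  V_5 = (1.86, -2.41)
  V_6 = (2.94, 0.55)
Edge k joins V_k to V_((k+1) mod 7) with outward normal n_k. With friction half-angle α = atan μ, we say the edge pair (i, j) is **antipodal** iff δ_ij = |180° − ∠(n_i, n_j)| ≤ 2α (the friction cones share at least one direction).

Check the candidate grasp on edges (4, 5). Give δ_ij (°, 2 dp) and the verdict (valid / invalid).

α = atan 0.75 = 36.87°;  2α = 73.74°
edge 4: e_4 = (+1.71, +0.75);  n_4 = (+0.4017, -0.9158)
edge 5: e_5 = (+1.08, +2.96);  n_5 = (+0.9394, -0.3428)
∠(n_4, n_5) = 46.27°
δ = |180° − 46.27°| = 133.73°
133.73° > 2α = 73.74°  →  invalid

δ = 133.73°, invalid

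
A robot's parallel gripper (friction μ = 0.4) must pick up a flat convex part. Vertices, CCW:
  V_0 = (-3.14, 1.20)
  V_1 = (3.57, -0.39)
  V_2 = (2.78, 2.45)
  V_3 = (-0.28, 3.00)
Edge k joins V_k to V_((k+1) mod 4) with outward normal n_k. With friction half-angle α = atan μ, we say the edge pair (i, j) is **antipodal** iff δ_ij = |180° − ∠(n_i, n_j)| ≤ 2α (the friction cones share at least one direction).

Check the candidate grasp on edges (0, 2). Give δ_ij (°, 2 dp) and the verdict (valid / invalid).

δ = 3.14°, valid

α = atan 0.4 = 21.80°;  2α = 43.60°
edge 0: e_0 = (+6.71, -1.59);  n_0 = (-0.2306, -0.9731)
edge 2: e_2 = (-3.06, +0.55);  n_2 = (+0.1769, +0.9842)
∠(n_0, n_2) = 176.86°
δ = |180° − 176.86°| = 3.14°
3.14° ≤ 2α = 43.60°  →  valid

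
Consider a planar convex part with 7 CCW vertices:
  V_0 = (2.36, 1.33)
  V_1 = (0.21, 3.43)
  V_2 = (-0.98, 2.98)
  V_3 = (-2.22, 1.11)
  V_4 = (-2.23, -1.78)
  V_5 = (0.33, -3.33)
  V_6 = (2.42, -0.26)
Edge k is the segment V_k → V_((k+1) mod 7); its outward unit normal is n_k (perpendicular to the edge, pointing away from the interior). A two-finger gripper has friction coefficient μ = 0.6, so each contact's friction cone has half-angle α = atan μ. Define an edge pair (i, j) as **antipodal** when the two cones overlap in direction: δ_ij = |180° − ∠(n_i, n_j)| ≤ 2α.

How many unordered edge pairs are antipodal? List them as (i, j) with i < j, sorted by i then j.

count = 9; pairs: (0,3), (0,4), (1,4), (1,5), (2,5), (2,6), (3,5), (3,6), (4,6)

α = atan 0.6 = 30.96°;  2α = 61.93°
n_0 = (+0.6987, +0.7154)
n_1 = (-0.3537, +0.9354)
n_2 = (-0.8334, +0.5526)
n_3 = (-1.0000, +0.0035)
n_4 = (-0.5179, -0.8554)
n_5 = (+0.8266, -0.5628)
n_6 = (+0.9993, +0.0377)
  (0,1): δ = 114.96°  ·
  (0,2): δ = 79.22°  ·
  (0,3): δ = 45.87°  ✓
  (0,4): δ = 13.13°  ✓
  (0,5): δ = 100.08°  ·
  (0,6): δ = 136.49°  ·
  (1,2): δ = 144.26°  ·
  (1,3): δ = 110.91°  ·
  (1,4): δ = 51.91°  ✓
  (1,5): δ = 35.04°  ✓
  (1,6): δ = 71.45°  ·
  (2,3): δ = 146.65°  ·
  (2,4): δ = 87.65°  ·
  (2,5): δ = 0.70°  ✓
  (2,6): δ = 35.71°  ✓
  (3,4): δ = 121.00°  ·
  (3,5): δ = 34.05°  ✓
  (3,6): δ = 2.36°  ✓
  (4,5): δ = 93.05°  ·
  (4,6): δ = 56.65°  ✓
  (5,6): δ = 143.59°  ·
antipodal pairs: 9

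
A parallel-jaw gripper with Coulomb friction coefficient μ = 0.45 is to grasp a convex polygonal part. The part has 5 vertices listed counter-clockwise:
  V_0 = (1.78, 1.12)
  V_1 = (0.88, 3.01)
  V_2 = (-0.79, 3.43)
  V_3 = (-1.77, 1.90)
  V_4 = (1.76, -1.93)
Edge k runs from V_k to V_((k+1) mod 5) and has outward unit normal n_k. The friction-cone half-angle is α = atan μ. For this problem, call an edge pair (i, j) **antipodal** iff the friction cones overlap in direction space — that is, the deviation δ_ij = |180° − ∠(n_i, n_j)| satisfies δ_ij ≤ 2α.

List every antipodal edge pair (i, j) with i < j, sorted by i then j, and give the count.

α = atan 0.45 = 24.23°;  2α = 48.46°
n_0 = (+0.9029, +0.4299)
n_1 = (+0.2439, +0.9698)
n_2 = (-0.8421, +0.5394)
n_3 = (-0.7353, -0.6777)
n_4 = (+1.0000, -0.0066)
  (0,1): δ = 129.58°  ·
  (0,2): δ = 58.10°  ·
  (0,3): δ = 17.20°  ✓
  (0,4): δ = 154.16°  ·
  (1,2): δ = 108.52°  ·
  (1,3): δ = 33.22°  ✓
  (1,4): δ = 103.74°  ·
  (2,3): δ = 104.69°  ·
  (2,4): δ = 32.26°  ✓
  (3,4): δ = 43.04°  ✓
antipodal pairs: 4

count = 4; pairs: (0,3), (1,3), (2,4), (3,4)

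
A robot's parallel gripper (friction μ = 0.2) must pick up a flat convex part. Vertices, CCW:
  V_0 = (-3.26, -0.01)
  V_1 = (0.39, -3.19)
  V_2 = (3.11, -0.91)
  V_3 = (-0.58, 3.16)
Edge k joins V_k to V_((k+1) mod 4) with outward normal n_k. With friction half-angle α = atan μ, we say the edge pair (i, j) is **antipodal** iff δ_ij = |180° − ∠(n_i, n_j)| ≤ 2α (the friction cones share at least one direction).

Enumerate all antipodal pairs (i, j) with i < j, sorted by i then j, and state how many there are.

count = 2; pairs: (0,2), (1,3)

α = atan 0.2 = 11.31°;  2α = 22.62°
n_0 = (-0.6569, -0.7540)
n_1 = (+0.6424, -0.7664)
n_2 = (+0.7408, +0.6717)
n_3 = (-0.7637, +0.6456)
  (0,1): δ = 98.97°  ·
  (0,2): δ = 6.74°  ✓
  (0,3): δ = 90.85°  ·
  (1,2): δ = 87.77°  ·
  (1,3): δ = 9.82°  ✓
  (2,3): δ = 82.41°  ·
antipodal pairs: 2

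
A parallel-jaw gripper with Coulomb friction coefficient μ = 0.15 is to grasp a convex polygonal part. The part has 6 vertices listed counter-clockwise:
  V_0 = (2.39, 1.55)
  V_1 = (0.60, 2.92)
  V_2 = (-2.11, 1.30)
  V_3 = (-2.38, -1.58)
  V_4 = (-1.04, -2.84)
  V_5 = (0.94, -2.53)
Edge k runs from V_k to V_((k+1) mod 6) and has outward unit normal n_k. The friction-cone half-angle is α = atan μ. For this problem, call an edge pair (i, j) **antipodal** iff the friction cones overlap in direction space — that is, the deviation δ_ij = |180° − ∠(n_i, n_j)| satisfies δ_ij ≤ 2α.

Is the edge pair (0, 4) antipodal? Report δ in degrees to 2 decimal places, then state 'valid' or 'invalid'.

α = atan 0.15 = 8.53°;  2α = 17.06°
edge 0: e_0 = (-1.79, +1.37);  n_0 = (+0.6078, +0.7941)
edge 4: e_4 = (+1.98, +0.31);  n_4 = (+0.1547, -0.9880)
∠(n_0, n_4) = 133.67°
δ = |180° − 133.67°| = 46.33°
46.33° > 2α = 17.06°  →  invalid

δ = 46.33°, invalid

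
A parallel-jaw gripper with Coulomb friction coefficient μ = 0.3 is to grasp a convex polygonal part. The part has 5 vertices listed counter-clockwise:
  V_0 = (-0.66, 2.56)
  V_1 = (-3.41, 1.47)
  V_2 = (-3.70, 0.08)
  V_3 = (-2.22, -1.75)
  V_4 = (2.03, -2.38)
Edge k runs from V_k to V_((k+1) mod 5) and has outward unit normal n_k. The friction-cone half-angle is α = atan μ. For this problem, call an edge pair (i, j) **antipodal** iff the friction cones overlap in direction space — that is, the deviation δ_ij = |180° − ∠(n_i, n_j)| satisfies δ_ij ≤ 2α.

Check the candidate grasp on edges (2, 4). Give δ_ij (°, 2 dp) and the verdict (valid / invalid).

α = atan 0.3 = 16.70°;  2α = 33.40°
edge 2: e_2 = (+1.48, -1.83);  n_2 = (-0.7775, -0.6288)
edge 4: e_4 = (-2.69, +4.94);  n_4 = (+0.8782, +0.4782)
∠(n_2, n_4) = 169.61°
δ = |180° − 169.61°| = 10.39°
10.39° ≤ 2α = 33.40°  →  valid

δ = 10.39°, valid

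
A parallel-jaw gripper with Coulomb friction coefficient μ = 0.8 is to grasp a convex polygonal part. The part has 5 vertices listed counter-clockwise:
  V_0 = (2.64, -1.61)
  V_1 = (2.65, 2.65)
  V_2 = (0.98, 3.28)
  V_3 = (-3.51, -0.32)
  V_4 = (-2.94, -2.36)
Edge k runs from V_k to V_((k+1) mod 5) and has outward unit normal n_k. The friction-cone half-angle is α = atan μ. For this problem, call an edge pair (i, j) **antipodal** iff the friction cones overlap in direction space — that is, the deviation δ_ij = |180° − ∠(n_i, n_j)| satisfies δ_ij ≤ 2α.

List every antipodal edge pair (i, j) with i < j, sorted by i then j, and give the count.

count = 5; pairs: (0,2), (0,3), (1,3), (1,4), (2,4)

α = atan 0.8 = 38.66°;  2α = 77.32°
n_0 = (+1.0000, -0.0023)
n_1 = (+0.3530, +0.9356)
n_2 = (-0.6255, +0.7802)
n_3 = (-0.9631, -0.2691)
n_4 = (+0.1332, -0.9911)
  (0,1): δ = 110.53°  ·
  (0,2): δ = 51.14°  ✓
  (0,3): δ = 15.75°  ✓
  (0,4): δ = 97.79°  ·
  (1,2): δ = 120.61°  ·
  (1,3): δ = 53.72°  ✓
  (1,4): δ = 28.32°  ✓
  (2,3): δ = 113.11°  ·
  (2,4): δ = 31.07°  ✓
  (3,4): δ = 97.96°  ·
antipodal pairs: 5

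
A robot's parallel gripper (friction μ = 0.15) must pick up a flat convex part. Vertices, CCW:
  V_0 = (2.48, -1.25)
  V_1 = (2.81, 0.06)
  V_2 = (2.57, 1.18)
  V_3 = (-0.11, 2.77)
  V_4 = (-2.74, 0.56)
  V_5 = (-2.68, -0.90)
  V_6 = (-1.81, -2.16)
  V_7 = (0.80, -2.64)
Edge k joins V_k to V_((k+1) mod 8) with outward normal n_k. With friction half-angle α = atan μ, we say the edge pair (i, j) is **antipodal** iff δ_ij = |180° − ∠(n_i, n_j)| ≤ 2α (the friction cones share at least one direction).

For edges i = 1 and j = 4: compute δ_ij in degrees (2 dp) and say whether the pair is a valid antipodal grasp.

α = atan 0.15 = 8.53°;  2α = 17.06°
edge 1: e_1 = (-0.24, +1.12);  n_1 = (+0.9778, +0.2095)
edge 4: e_4 = (+0.06, -1.46);  n_4 = (-0.9992, -0.0411)
∠(n_1, n_4) = 170.26°
δ = |180° − 170.26°| = 9.74°
9.74° ≤ 2α = 17.06°  →  valid

δ = 9.74°, valid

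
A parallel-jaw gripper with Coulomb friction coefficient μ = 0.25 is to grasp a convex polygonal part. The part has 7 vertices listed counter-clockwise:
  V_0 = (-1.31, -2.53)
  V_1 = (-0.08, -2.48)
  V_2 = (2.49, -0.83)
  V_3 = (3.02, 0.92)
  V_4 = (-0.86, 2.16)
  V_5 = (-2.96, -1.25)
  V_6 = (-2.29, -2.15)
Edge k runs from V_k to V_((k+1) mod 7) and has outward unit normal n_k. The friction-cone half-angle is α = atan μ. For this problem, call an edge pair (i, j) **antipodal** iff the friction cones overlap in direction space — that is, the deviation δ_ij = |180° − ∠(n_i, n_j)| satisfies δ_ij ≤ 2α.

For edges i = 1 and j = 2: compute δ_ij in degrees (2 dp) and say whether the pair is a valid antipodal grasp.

α = atan 0.25 = 14.04°;  2α = 28.07°
edge 1: e_1 = (+2.57, +1.65);  n_1 = (+0.5403, -0.8415)
edge 2: e_2 = (+0.53, +1.75);  n_2 = (+0.9571, -0.2899)
∠(n_1, n_2) = 40.45°
δ = |180° − 40.45°| = 139.55°
139.55° > 2α = 28.07°  →  invalid

δ = 139.55°, invalid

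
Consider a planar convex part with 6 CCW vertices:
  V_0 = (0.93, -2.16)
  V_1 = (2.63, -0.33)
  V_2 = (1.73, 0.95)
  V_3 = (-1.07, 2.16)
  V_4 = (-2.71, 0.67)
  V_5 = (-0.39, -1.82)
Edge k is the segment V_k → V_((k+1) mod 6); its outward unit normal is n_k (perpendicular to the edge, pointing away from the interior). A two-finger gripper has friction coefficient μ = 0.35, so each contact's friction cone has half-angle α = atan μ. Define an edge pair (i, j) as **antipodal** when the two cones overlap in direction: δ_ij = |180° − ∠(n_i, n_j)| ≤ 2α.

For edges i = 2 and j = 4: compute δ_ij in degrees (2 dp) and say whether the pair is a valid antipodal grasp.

α = atan 0.35 = 19.29°;  2α = 38.58°
edge 2: e_2 = (-2.80, +1.21);  n_2 = (+0.3967, +0.9180)
edge 4: e_4 = (+2.32, -2.49);  n_4 = (-0.7316, -0.6817)
∠(n_2, n_4) = 156.35°
δ = |180° − 156.35°| = 23.65°
23.65° ≤ 2α = 38.58°  →  valid

δ = 23.65°, valid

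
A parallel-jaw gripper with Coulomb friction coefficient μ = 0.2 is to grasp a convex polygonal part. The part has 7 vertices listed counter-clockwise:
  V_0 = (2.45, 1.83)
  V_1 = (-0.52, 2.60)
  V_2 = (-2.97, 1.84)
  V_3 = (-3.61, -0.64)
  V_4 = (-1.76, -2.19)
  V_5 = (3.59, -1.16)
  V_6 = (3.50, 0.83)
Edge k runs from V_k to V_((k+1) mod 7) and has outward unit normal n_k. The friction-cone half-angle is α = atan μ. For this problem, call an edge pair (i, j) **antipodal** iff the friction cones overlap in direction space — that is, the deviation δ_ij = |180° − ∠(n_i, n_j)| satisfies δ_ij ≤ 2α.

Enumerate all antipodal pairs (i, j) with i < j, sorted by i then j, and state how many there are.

count = 3; pairs: (1,4), (2,5), (3,6)

α = atan 0.2 = 11.31°;  2α = 22.62°
n_0 = (+0.2510, +0.9680)
n_1 = (-0.2963, +0.9551)
n_2 = (-0.9683, +0.2499)
n_3 = (-0.6422, -0.7665)
n_4 = (+0.1891, -0.9820)
n_5 = (+0.9990, +0.0452)
n_6 = (+0.6897, +0.7241)
  (0,1): δ = 148.23°  ·
  (0,2): δ = 89.94°  ·
  (0,3): δ = 25.42°  ·
  (0,4): δ = 25.43°  ·
  (0,5): δ = 107.12°  ·
  (0,6): δ = 150.93°  ·
  (1,2): δ = 121.70°  ·
  (1,3): δ = 57.19°  ·
  (1,4): δ = 6.34°  ✓
  (1,5): δ = 75.36°  ·
  (1,6): δ = 119.16°  ·
  (2,3): δ = 115.49°  ·
  (2,4): δ = 64.63°  ·
  (2,5): δ = 17.06°  ✓
  (2,6): δ = 60.87°  ·
  (3,4): δ = 129.15°  ·
  (3,5): δ = 47.45°  ·
  (3,6): δ = 3.65°  ✓
  (4,5): δ = 98.31°  ·
  (4,6): δ = 54.50°  ·
  (5,6): δ = 136.19°  ·
antipodal pairs: 3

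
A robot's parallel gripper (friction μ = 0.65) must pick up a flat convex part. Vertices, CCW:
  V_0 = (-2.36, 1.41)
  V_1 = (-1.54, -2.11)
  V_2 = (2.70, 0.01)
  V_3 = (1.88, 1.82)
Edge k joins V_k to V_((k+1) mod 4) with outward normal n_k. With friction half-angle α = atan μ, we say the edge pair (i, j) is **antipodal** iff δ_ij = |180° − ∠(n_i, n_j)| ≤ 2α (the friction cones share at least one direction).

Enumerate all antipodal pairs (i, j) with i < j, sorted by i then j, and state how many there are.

count = 2; pairs: (0,2), (1,3)

α = atan 0.65 = 33.02°;  2α = 66.05°
n_0 = (-0.9739, -0.2269)
n_1 = (+0.4472, -0.8944)
n_2 = (+0.9109, +0.4127)
n_3 = (-0.0962, +0.9954)
  (0,1): δ = 76.55°  ·
  (0,2): δ = 11.26°  ✓
  (0,3): δ = 82.41°  ·
  (1,2): δ = 92.19°  ·
  (1,3): δ = 21.04°  ✓
  (2,3): δ = 108.85°  ·
antipodal pairs: 2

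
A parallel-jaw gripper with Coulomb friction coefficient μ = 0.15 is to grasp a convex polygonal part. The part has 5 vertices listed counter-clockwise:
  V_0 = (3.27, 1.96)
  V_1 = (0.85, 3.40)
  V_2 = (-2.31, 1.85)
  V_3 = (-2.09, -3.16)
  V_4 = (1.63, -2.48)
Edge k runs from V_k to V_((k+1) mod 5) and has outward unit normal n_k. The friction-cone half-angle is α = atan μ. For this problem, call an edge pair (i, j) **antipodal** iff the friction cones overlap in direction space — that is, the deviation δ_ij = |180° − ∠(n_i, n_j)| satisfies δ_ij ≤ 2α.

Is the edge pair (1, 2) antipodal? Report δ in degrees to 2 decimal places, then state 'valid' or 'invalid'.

δ = 113.61°, invalid

α = atan 0.15 = 8.53°;  2α = 17.06°
edge 1: e_1 = (-3.16, -1.55);  n_1 = (-0.4404, +0.8978)
edge 2: e_2 = (+0.22, -5.01);  n_2 = (-0.9990, -0.0439)
∠(n_1, n_2) = 66.39°
δ = |180° − 66.39°| = 113.61°
113.61° > 2α = 17.06°  →  invalid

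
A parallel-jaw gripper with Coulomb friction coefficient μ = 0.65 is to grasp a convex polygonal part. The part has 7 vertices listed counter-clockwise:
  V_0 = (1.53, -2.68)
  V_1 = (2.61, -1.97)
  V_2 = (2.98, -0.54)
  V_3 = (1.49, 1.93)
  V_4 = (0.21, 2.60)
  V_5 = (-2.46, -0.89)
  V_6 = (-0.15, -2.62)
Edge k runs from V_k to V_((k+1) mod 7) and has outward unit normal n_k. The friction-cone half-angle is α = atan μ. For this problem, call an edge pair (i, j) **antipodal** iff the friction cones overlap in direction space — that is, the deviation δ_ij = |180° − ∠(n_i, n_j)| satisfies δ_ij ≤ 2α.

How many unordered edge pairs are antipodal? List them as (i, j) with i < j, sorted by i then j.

α = atan 0.65 = 33.02°;  2α = 66.05°
n_0 = (+0.5493, -0.8356)
n_1 = (+0.9681, -0.2505)
n_2 = (+0.8563, +0.5165)
n_3 = (+0.4637, +0.8860)
n_4 = (-0.7942, +0.6076)
n_5 = (-0.5994, -0.8004)
n_6 = (-0.0357, -0.9994)
  (0,1): δ = 137.83°  ·
  (0,2): δ = 92.22°  ·
  (0,3): δ = 60.95°  ✓
  (0,4): δ = 19.26°  ✓
  (0,5): δ = 109.85°  ·
  (0,6): δ = 144.63°  ·
  (1,2): δ = 134.39°  ·
  (1,3): δ = 103.12°  ·
  (1,4): δ = 22.91°  ✓
  (1,5): δ = 67.68°  ·
  (1,6): δ = 102.46°  ·
  (2,3): δ = 148.73°  ·
  (2,4): δ = 68.52°  ·
  (2,5): δ = 22.07°  ✓
  (2,6): δ = 56.85°  ✓
  (3,4): δ = 99.79°  ·
  (3,5): δ = 9.20°  ✓
  (3,6): δ = 25.58°  ✓
  (4,5): δ = 89.41°  ·
  (4,6): δ = 54.63°  ✓
  (5,6): δ = 145.22°  ·
antipodal pairs: 8

count = 8; pairs: (0,3), (0,4), (1,4), (2,5), (2,6), (3,5), (3,6), (4,6)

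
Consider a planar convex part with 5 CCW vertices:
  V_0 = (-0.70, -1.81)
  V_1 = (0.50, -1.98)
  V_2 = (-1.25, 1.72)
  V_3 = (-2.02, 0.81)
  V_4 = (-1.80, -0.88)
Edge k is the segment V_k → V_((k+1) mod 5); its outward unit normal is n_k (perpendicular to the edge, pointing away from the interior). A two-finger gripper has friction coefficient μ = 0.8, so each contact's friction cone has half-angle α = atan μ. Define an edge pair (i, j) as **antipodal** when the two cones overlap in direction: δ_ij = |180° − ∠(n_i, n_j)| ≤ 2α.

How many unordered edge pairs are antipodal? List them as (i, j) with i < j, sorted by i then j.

count = 5; pairs: (0,1), (0,2), (1,2), (1,3), (1,4)

α = atan 0.8 = 38.66°;  2α = 77.32°
n_0 = (-0.1403, -0.9901)
n_1 = (+0.9040, +0.4276)
n_2 = (-0.7634, +0.6459)
n_3 = (-0.9916, -0.1291)
n_4 = (-0.6456, -0.7636)
  (0,1): δ = 56.62°  ✓
  (0,2): δ = 57.83°  ✓
  (0,3): δ = 105.48°  ·
  (0,4): δ = 147.85°  ·
  (1,2): δ = 65.55°  ✓
  (1,3): δ = 17.90°  ✓
  (1,4): δ = 24.47°  ✓
  (2,3): δ = 132.35°  ·
  (2,4): δ = 89.98°  ·
  (3,4): δ = 137.63°  ·
antipodal pairs: 5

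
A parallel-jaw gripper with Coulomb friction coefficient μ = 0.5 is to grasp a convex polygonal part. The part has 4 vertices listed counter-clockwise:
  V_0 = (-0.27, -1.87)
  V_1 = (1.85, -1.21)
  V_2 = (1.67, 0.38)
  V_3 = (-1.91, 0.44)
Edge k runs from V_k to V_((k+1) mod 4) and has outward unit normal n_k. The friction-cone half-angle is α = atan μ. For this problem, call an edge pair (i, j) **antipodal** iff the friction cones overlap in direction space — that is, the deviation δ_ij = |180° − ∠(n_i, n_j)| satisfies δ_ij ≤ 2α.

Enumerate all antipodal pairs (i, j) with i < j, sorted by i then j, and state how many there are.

count = 2; pairs: (0,2), (1,3)

α = atan 0.5 = 26.57°;  2α = 53.13°
n_0 = (+0.2972, -0.9548)
n_1 = (+0.9937, +0.1125)
n_2 = (+0.0168, +0.9999)
n_3 = (-0.8154, -0.5789)
  (0,1): δ = 100.83°  ·
  (0,2): δ = 18.25°  ✓
  (0,3): δ = 108.08°  ·
  (1,2): δ = 97.42°  ·
  (1,3): δ = 28.91°  ✓
  (2,3): δ = 53.67°  ·
antipodal pairs: 2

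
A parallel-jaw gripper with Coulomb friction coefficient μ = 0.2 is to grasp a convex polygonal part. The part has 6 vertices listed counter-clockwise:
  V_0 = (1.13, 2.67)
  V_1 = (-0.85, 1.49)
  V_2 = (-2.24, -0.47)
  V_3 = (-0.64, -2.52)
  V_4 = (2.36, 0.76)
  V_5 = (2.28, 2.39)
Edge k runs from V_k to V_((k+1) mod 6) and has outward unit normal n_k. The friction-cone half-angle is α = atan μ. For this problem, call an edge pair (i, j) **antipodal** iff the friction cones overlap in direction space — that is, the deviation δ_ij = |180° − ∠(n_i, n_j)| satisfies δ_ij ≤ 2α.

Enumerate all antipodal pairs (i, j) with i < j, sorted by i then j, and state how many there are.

count = 2; pairs: (0,3), (1,3)

α = atan 0.2 = 11.31°;  2α = 22.62°
n_0 = (-0.5119, +0.8590)
n_1 = (-0.8157, +0.5785)
n_2 = (-0.7883, -0.6153)
n_3 = (+0.7379, -0.6749)
n_4 = (+0.9988, +0.0490)
n_5 = (+0.2366, +0.9716)
  (0,1): δ = 156.14°  ·
  (0,2): δ = 82.82°  ·
  (0,3): δ = 16.76°  ✓
  (0,4): δ = 62.02°  ·
  (0,5): δ = 135.52°  ·
  (1,2): δ = 106.68°  ·
  (1,3): δ = 7.10°  ✓
  (1,4): δ = 38.15°  ·
  (1,5): δ = 111.66°  ·
  (2,3): δ = 80.42°  ·
  (2,4): δ = 35.16°  ·
  (2,5): δ = 38.34°  ·
  (3,4): δ = 134.74°  ·
  (3,5): δ = 61.24°  ·
  (4,5): δ = 106.49°  ·
antipodal pairs: 2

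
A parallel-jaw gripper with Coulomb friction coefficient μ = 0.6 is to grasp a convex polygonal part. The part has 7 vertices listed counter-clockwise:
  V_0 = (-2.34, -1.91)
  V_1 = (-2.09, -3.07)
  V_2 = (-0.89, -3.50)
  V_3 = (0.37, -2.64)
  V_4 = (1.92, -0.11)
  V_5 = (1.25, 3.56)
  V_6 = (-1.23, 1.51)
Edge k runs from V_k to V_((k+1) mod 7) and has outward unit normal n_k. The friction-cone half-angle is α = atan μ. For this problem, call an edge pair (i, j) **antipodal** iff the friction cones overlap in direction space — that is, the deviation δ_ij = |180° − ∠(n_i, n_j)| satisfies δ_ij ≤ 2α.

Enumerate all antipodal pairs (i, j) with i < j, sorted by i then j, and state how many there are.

α = atan 0.6 = 30.96°;  2α = 61.93°
n_0 = (-0.9776, -0.2107)
n_1 = (-0.3373, -0.9414)
n_2 = (+0.5637, -0.8259)
n_3 = (+0.8527, -0.5224)
n_4 = (+0.9837, +0.1796)
n_5 = (-0.6371, +0.7708)
n_6 = (-0.9512, +0.3087)
  (0,1): δ = 121.88°  ·
  (0,2): δ = 67.85°  ·
  (0,3): δ = 43.66°  ✓
  (0,4): δ = 1.82°  ✓
  (0,5): δ = 117.42°  ·
  (0,6): δ = 149.86°  ·
  (1,2): δ = 125.97°  ·
  (1,3): δ = 101.78°  ·
  (1,4): δ = 59.94°  ✓
  (1,5): δ = 59.29°  ✓
  (1,6): δ = 91.73°  ·
  (2,3): δ = 155.81°  ·
  (2,4): δ = 113.97°  ·
  (2,5): δ = 5.26°  ✓
  (2,6): δ = 37.70°  ✓
  (3,4): δ = 138.16°  ·
  (3,5): δ = 18.93°  ✓
  (3,6): δ = 13.51°  ✓
  (4,5): δ = 60.77°  ✓
  (4,6): δ = 28.33°  ✓
  (5,6): δ = 147.56°  ·
antipodal pairs: 10

count = 10; pairs: (0,3), (0,4), (1,4), (1,5), (2,5), (2,6), (3,5), (3,6), (4,5), (4,6)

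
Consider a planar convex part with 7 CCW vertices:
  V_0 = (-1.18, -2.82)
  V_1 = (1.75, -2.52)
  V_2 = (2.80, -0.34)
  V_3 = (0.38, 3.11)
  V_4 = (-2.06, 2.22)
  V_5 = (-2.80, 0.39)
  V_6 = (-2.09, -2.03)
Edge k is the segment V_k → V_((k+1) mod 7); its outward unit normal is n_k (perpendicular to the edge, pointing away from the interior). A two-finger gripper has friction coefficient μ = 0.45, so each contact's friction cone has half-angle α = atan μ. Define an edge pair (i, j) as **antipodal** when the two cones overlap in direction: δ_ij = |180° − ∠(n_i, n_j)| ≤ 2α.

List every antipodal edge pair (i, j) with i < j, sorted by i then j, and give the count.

count = 6; pairs: (0,3), (1,3), (1,4), (1,5), (2,5), (2,6)

α = atan 0.45 = 24.23°;  2α = 48.46°
n_0 = (+0.1019, -0.9948)
n_1 = (+0.9009, -0.4339)
n_2 = (+0.8187, +0.5743)
n_3 = (-0.3427, +0.9395)
n_4 = (-0.9271, +0.3749)
n_5 = (-0.9596, -0.2815)
n_6 = (-0.6556, -0.7551)
  (0,1): δ = 121.56°  ·
  (0,2): δ = 60.80°  ·
  (0,3): δ = 14.19°  ✓
  (0,4): δ = 62.14°  ·
  (0,5): δ = 100.50°  ·
  (0,6): δ = 133.19°  ·
  (1,2): δ = 119.23°  ·
  (1,3): δ = 44.24°  ✓
  (1,4): δ = 3.70°  ✓
  (1,5): δ = 42.07°  ✓
  (1,6): δ = 74.76°  ·
  (2,3): δ = 105.01°  ·
  (2,4): δ = 57.06°  ·
  (2,5): δ = 18.70°  ✓
  (2,6): δ = 13.99°  ✓
  (3,4): δ = 132.06°  ·
  (3,5): δ = 93.69°  ·
  (3,6): δ = 61.00°  ·
  (4,5): δ = 141.63°  ·
  (4,6): δ = 108.95°  ·
  (5,6): δ = 147.31°  ·
antipodal pairs: 6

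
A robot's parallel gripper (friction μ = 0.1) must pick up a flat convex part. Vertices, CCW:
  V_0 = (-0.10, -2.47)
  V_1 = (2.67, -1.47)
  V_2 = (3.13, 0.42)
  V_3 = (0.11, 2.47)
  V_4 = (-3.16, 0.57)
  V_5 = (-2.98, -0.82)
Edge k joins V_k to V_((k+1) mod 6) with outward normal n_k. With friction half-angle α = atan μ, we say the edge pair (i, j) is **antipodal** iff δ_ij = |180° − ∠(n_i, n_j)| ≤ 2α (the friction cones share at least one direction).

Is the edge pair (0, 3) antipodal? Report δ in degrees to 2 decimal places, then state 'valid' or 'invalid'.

α = atan 0.1 = 5.71°;  2α = 11.42°
edge 0: e_0 = (+2.77, +1.00);  n_0 = (+0.3396, -0.9406)
edge 3: e_3 = (-3.27, -1.90);  n_3 = (-0.5024, +0.8646)
∠(n_0, n_3) = 169.69°
δ = |180° − 169.69°| = 10.31°
10.31° ≤ 2α = 11.42°  →  valid

δ = 10.31°, valid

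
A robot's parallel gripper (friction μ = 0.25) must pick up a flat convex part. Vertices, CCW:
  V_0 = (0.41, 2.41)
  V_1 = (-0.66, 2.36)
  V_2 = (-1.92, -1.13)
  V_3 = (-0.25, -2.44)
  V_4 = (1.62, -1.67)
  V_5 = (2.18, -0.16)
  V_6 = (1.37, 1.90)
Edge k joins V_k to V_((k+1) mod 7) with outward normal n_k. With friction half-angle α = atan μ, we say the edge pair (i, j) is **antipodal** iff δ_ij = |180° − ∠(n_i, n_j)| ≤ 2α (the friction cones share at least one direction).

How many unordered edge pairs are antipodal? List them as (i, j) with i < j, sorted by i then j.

α = atan 0.25 = 14.04°;  2α = 28.07°
n_0 = (-0.0467, +0.9989)
n_1 = (-0.9406, +0.3396)
n_2 = (-0.6172, -0.7868)
n_3 = (+0.3807, -0.9247)
n_4 = (+0.9376, -0.3477)
n_5 = (+0.9306, +0.3659)
n_6 = (+0.4692, +0.8831)
  (0,1): δ = 112.53°  ·
  (0,2): δ = 40.79°  ·
  (0,3): δ = 19.70°  ✓
  (0,4): δ = 66.98°  ·
  (0,5): δ = 108.79°  ·
  (0,6): δ = 149.35°  ·
  (1,2): δ = 108.26°  ·
  (1,3): δ = 47.77°  ·
  (1,4): δ = 0.50°  ✓
  (1,5): δ = 41.32°  ·
  (1,6): δ = 81.87°  ·
  (2,3): δ = 119.51°  ·
  (2,4): δ = 72.24°  ·
  (2,5): δ = 30.42°  ·
  (2,6): δ = 10.13°  ✓
  (3,4): δ = 132.73°  ·
  (3,5): δ = 90.92°  ·
  (3,6): δ = 50.36°  ·
  (4,5): δ = 138.19°  ·
  (4,6): δ = 97.63°  ·
  (5,6): δ = 139.44°  ·
antipodal pairs: 3

count = 3; pairs: (0,3), (1,4), (2,6)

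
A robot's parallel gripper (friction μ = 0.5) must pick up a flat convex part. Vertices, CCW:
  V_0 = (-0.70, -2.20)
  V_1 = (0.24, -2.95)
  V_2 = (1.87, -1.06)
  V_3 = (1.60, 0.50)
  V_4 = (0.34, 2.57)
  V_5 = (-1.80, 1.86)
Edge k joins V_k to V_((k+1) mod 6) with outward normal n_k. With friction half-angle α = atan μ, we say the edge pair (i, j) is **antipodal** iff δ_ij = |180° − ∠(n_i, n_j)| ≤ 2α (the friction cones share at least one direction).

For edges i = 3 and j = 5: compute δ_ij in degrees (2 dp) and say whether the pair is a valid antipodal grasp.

δ = 16.17°, valid

α = atan 0.5 = 26.57°;  2α = 53.13°
edge 3: e_3 = (-1.26, +2.07);  n_3 = (+0.8542, +0.5199)
edge 5: e_5 = (+1.10, -4.06);  n_5 = (-0.9652, -0.2615)
∠(n_3, n_5) = 163.83°
δ = |180° − 163.83°| = 16.17°
16.17° ≤ 2α = 53.13°  →  valid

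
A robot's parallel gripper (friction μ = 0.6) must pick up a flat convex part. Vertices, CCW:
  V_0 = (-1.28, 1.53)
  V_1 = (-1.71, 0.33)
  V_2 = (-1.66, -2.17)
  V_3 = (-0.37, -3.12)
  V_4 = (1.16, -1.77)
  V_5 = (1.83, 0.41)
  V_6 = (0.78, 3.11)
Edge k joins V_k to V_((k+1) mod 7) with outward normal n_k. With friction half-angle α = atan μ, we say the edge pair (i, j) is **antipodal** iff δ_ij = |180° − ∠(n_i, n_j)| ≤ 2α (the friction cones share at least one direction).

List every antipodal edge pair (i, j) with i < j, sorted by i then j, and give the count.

count = 9; pairs: (0,3), (0,4), (0,5), (1,3), (1,4), (1,5), (2,5), (3,6), (4,6)

α = atan 0.6 = 30.96°;  2α = 61.93°
n_0 = (-0.9414, +0.3373)
n_1 = (-0.9998, -0.0200)
n_2 = (-0.5930, -0.8052)
n_3 = (+0.6616, -0.7498)
n_4 = (+0.9559, -0.2938)
n_5 = (+0.9320, +0.3624)
n_6 = (-0.6086, +0.7935)
  (0,1): δ = 159.14°  ·
  (0,2): δ = 106.65°  ·
  (0,3): δ = 28.86°  ✓
  (0,4): δ = 2.63°  ✓
  (0,5): δ = 40.96°  ✓
  (0,6): δ = 147.20°  ·
  (1,2): δ = 127.51°  ·
  (1,3): δ = 49.72°  ✓
  (1,4): δ = 18.23°  ✓
  (1,5): δ = 20.10°  ✓
  (1,6): δ = 126.34°  ·
  (2,3): δ = 102.21°  ·
  (2,4): δ = 70.72°  ·
  (2,5): δ = 32.38°  ✓
  (2,6): δ = 73.86°  ·
  (3,4): δ = 148.51°  ·
  (3,5): δ = 110.17°  ·
  (3,6): δ = 3.94°  ✓
  (4,5): δ = 141.67°  ·
  (4,6): δ = 35.43°  ✓
  (5,6): δ = 73.76°  ·
antipodal pairs: 9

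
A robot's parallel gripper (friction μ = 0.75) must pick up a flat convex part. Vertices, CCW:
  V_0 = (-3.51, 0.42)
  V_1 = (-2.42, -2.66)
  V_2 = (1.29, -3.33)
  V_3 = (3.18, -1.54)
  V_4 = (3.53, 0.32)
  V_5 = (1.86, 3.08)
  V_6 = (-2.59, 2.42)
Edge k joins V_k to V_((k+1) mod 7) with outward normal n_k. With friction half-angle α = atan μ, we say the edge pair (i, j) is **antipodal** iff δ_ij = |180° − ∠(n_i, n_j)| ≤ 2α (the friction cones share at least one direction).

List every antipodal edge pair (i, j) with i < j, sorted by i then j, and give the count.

count = 10; pairs: (0,2), (0,3), (0,4), (1,4), (1,5), (2,5), (2,6), (3,5), (3,6), (4,6)

α = atan 0.75 = 36.87°;  2α = 73.74°
n_0 = (-0.9427, -0.3336)
n_1 = (-0.1777, -0.9841)
n_2 = (+0.6876, -0.7261)
n_3 = (+0.9828, -0.1849)
n_4 = (+0.8556, +0.5177)
n_5 = (-0.1467, +0.9892)
n_6 = (-0.9085, +0.4179)
  (0,1): δ = 119.73°  ·
  (0,2): δ = 66.05°  ✓
  (0,3): δ = 30.15°  ✓
  (0,4): δ = 11.69°  ✓
  (0,5): δ = 78.95°  ·
  (0,6): δ = 135.81°  ·
  (1,2): δ = 126.32°  ·
  (1,3): δ = 90.42°  ·
  (1,4): δ = 48.59°  ✓
  (1,5): δ = 18.67°  ✓
  (1,6): δ = 75.53°  ·
  (2,3): δ = 144.10°  ·
  (2,4): δ = 102.27°  ·
  (2,5): δ = 35.01°  ✓
  (2,6): δ = 21.85°  ✓
  (3,4): δ = 138.17°  ·
  (3,5): δ = 70.91°  ✓
  (3,6): δ = 14.05°  ✓
  (4,5): δ = 112.74°  ·
  (4,6): δ = 55.88°  ✓
  (5,6): δ = 123.14°  ·
antipodal pairs: 10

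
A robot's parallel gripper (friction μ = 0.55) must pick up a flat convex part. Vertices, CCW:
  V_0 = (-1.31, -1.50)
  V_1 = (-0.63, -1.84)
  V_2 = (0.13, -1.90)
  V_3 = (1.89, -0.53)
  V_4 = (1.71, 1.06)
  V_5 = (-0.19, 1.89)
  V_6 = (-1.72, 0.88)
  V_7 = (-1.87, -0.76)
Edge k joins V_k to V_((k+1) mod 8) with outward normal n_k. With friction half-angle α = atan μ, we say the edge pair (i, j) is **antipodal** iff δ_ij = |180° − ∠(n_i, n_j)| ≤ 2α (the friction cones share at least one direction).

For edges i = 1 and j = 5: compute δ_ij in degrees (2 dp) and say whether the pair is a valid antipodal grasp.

α = atan 0.55 = 28.81°;  2α = 57.62°
edge 1: e_1 = (+0.76, -0.06);  n_1 = (-0.0787, -0.9969)
edge 5: e_5 = (-1.53, -1.01);  n_5 = (-0.5509, +0.8346)
∠(n_1, n_5) = 142.06°
δ = |180° − 142.06°| = 37.94°
37.94° ≤ 2α = 57.62°  →  valid

δ = 37.94°, valid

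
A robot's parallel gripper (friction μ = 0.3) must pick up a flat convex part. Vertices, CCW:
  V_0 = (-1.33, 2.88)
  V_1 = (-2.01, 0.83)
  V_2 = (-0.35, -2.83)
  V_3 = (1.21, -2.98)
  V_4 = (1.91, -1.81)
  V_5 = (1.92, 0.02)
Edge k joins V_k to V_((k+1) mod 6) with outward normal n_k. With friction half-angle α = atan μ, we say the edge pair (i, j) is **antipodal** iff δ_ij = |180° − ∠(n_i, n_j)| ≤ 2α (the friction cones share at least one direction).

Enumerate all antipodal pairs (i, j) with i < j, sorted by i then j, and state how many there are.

count = 4; pairs: (0,3), (0,4), (1,4), (1,5)

α = atan 0.3 = 16.70°;  2α = 33.40°
n_0 = (-0.9491, +0.3148)
n_1 = (-0.9107, -0.4131)
n_2 = (-0.0957, -0.9954)
n_3 = (+0.8581, -0.5134)
n_4 = (+1.0000, -0.0055)
n_5 = (+0.6606, +0.7507)
  (0,1): δ = 137.25°  ·
  (0,2): δ = 77.14°  ·
  (0,3): δ = 12.54°  ✓
  (0,4): δ = 18.04°  ✓
  (0,5): δ = 67.00°  ·
  (1,2): δ = 119.89°  ·
  (1,3): δ = 55.29°  ·
  (1,4): δ = 24.71°  ✓
  (1,5): δ = 24.26°  ✓
  (2,3): δ = 115.40°  ·
  (2,4): δ = 84.82°  ·
  (2,5): δ = 35.86°  ·
  (3,4): δ = 149.42°  ·
  (3,5): δ = 100.46°  ·
  (4,5): δ = 131.03°  ·
antipodal pairs: 4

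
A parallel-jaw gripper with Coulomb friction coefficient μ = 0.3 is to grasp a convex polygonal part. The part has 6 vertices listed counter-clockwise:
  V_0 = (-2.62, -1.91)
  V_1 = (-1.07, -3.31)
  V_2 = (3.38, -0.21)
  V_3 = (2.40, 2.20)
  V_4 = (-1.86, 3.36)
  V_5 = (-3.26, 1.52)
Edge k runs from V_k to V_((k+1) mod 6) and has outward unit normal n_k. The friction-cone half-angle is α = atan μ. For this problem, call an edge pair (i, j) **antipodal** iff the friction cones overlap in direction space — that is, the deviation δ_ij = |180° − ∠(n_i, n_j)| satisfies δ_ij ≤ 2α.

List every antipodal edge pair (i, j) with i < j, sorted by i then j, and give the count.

α = atan 0.3 = 16.70°;  2α = 33.40°
n_0 = (-0.6703, -0.7421)
n_1 = (+0.5716, -0.8205)
n_2 = (+0.9263, +0.3767)
n_3 = (+0.2627, +0.9649)
n_4 = (-0.7958, +0.6055)
n_5 = (-0.9830, -0.1834)
  (0,1): δ = 103.05°  ·
  (0,2): δ = 25.78°  ✓
  (0,3): δ = 26.86°  ✓
  (0,4): δ = 94.82°  ·
  (0,5): δ = 142.66°  ·
  (1,2): δ = 102.73°  ·
  (1,3): δ = 50.09°  ·
  (1,4): δ = 17.87°  ✓
  (1,5): δ = 65.71°  ·
  (2,3): δ = 127.36°  ·
  (2,4): δ = 59.39°  ·
  (2,5): δ = 11.56°  ✓
  (3,4): δ = 112.03°  ·
  (3,5): δ = 64.20°  ·
  (4,5): δ = 132.16°  ·
antipodal pairs: 4

count = 4; pairs: (0,2), (0,3), (1,4), (2,5)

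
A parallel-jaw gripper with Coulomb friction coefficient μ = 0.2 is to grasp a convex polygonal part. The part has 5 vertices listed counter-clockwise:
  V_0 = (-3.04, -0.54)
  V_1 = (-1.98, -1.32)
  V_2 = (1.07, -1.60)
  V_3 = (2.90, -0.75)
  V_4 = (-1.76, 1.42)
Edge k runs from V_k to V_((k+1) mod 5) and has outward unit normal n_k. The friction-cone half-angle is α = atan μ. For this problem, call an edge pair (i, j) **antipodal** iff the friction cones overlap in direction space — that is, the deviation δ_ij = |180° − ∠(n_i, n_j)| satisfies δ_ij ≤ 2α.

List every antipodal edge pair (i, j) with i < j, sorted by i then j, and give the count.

count = 2; pairs: (0,3), (1,3)

α = atan 0.2 = 11.31°;  2α = 22.62°
n_0 = (-0.5927, -0.8054)
n_1 = (-0.0914, -0.9958)
n_2 = (+0.4213, -0.9069)
n_3 = (+0.4221, +0.9065)
n_4 = (-0.8373, +0.5468)
  (0,1): δ = 148.90°  ·
  (0,2): δ = 118.74°  ·
  (0,3): δ = 11.38°  ✓
  (0,4): δ = 93.20°  ·
  (1,2): δ = 149.84°  ·
  (1,3): δ = 19.72°  ✓
  (1,4): δ = 62.10°  ·
  (2,3): δ = 49.88°  ·
  (2,4): δ = 31.94°  ·
  (3,4): δ = 98.18°  ·
antipodal pairs: 2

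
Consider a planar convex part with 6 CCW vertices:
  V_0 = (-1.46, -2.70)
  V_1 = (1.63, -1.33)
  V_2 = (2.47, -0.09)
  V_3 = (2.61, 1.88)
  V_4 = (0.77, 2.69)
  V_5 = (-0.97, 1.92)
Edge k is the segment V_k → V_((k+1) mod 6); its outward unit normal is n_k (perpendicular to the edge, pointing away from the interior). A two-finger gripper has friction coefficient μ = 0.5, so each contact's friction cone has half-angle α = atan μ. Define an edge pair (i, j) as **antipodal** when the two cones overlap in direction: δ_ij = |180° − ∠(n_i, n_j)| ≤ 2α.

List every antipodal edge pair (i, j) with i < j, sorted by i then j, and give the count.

α = atan 0.5 = 26.57°;  2α = 53.13°
n_0 = (+0.4053, -0.9142)
n_1 = (+0.8279, -0.5608)
n_2 = (+0.9975, -0.0709)
n_3 = (+0.4029, +0.9152)
n_4 = (-0.4047, +0.9145)
n_5 = (-0.9944, +0.1055)
  (0,1): δ = 148.03°  ·
  (0,2): δ = 117.98°  ·
  (0,3): δ = 47.67°  ✓
  (0,4): δ = 0.04°  ✓
  (0,5): δ = 60.03°  ·
  (1,2): δ = 149.95°  ·
  (1,3): δ = 79.65°  ·
  (1,4): δ = 32.01°  ✓
  (1,5): δ = 28.06°  ✓
  (2,3): δ = 109.69°  ·
  (2,4): δ = 62.06°  ·
  (2,5): δ = 1.99°  ✓
  (3,4): δ = 132.37°  ·
  (3,5): δ = 72.29°  ·
  (4,5): δ = 119.92°  ·
antipodal pairs: 5

count = 5; pairs: (0,3), (0,4), (1,4), (1,5), (2,5)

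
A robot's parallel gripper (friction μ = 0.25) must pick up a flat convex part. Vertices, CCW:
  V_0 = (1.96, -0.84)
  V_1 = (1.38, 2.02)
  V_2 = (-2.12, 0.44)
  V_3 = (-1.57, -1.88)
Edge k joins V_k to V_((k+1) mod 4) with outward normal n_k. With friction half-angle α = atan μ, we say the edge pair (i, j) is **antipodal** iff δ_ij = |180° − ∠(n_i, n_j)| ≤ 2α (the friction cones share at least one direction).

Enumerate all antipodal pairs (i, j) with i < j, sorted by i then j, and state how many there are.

count = 2; pairs: (0,2), (1,3)

α = atan 0.25 = 14.04°;  2α = 28.07°
n_0 = (+0.9800, +0.1988)
n_1 = (-0.4114, +0.9114)
n_2 = (-0.9730, -0.2307)
n_3 = (+0.2826, -0.9592)
  (0,1): δ = 77.17°  ·
  (0,2): δ = 1.87°  ✓
  (0,3): δ = 94.95°  ·
  (1,2): δ = 100.96°  ·
  (1,3): δ = 7.88°  ✓
  (2,3): δ = 86.92°  ·
antipodal pairs: 2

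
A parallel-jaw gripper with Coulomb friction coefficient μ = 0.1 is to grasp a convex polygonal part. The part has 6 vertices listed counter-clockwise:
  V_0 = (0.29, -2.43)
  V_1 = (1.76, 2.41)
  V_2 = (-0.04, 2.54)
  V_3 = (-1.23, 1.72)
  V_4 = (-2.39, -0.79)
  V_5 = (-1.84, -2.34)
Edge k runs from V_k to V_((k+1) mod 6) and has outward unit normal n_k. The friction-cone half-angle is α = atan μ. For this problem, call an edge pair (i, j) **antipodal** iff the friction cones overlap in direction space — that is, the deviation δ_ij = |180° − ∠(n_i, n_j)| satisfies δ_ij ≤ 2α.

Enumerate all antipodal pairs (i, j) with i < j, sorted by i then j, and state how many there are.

α = atan 0.1 = 5.71°;  2α = 11.42°
n_0 = (+0.9568, -0.2906)
n_1 = (+0.0720, +0.9974)
n_2 = (-0.5674, +0.8234)
n_3 = (-0.9077, +0.4195)
n_4 = (-0.9424, -0.3344)
n_5 = (-0.0422, -0.9991)
  (0,1): δ = 77.24°  ·
  (0,2): δ = 38.54°  ·
  (0,3): δ = 7.91°  ✓
  (0,4): δ = 36.43°  ·
  (0,5): δ = 104.48°  ·
  (1,2): δ = 141.30°  ·
  (1,3): δ = 110.67°  ·
  (1,4): δ = 66.33°  ·
  (1,5): δ = 1.71°  ✓
  (2,3): δ = 149.37°  ·
  (2,4): δ = 105.03°  ·
  (2,5): δ = 36.99°  ·
  (3,4): δ = 135.66°  ·
  (3,5): δ = 67.62°  ·
  (4,5): δ = 111.96°  ·
antipodal pairs: 2

count = 2; pairs: (0,3), (1,5)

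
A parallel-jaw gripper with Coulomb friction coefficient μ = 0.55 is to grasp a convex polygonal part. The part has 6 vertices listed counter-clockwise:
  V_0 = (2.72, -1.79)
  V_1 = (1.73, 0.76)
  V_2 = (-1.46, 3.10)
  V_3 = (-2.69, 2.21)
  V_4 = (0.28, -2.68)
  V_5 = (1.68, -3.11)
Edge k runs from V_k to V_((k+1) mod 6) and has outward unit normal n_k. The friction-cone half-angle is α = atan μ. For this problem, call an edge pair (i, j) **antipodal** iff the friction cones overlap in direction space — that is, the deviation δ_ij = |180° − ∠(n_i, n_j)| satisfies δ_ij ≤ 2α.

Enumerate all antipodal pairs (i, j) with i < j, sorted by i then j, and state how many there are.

count = 6; pairs: (0,3), (0,4), (1,3), (1,4), (2,4), (2,5)

α = atan 0.55 = 28.81°;  2α = 57.62°
n_0 = (+0.9322, +0.3619)
n_1 = (+0.5915, +0.8063)
n_2 = (-0.5862, +0.8102)
n_3 = (-0.8547, -0.5191)
n_4 = (-0.2936, -0.9559)
n_5 = (+0.7855, -0.6189)
  (0,1): δ = 147.48°  ·
  (0,2): δ = 75.33°  ·
  (0,3): δ = 10.05°  ✓
  (0,4): δ = 51.71°  ✓
  (0,5): δ = 120.55°  ·
  (1,2): δ = 107.85°  ·
  (1,3): δ = 22.47°  ✓
  (1,4): δ = 19.19°  ✓
  (1,5): δ = 88.03°  ·
  (2,3): δ = 94.62°  ·
  (2,4): δ = 52.96°  ✓
  (2,5): δ = 15.88°  ✓
  (3,4): δ = 138.35°  ·
  (3,5): δ = 69.51°  ·
  (4,5): δ = 111.16°  ·
antipodal pairs: 6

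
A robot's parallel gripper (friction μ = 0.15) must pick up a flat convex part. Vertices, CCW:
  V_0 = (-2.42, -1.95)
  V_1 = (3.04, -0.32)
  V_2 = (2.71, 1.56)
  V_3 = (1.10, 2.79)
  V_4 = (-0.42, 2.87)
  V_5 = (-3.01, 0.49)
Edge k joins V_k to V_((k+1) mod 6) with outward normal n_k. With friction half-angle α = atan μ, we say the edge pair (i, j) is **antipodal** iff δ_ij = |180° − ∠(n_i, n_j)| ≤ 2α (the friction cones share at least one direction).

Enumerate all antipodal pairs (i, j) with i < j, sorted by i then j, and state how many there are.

count = 1; pairs: (1,5)

α = atan 0.15 = 8.53°;  2α = 17.06°
n_0 = (+0.2861, -0.9582)
n_1 = (+0.9849, +0.1729)
n_2 = (+0.6071, +0.7946)
n_3 = (+0.0526, +0.9986)
n_4 = (-0.6766, +0.7363)
n_5 = (-0.9720, -0.2350)
  (0,1): δ = 96.67°  ·
  (0,2): δ = 54.00°  ·
  (0,3): δ = 19.63°  ·
  (0,4): δ = 25.96°  ·
  (0,5): δ = 86.97°  ·
  (1,2): δ = 137.33°  ·
  (1,3): δ = 102.97°  ·
  (1,4): δ = 57.38°  ·
  (1,5): δ = 3.64°  ✓
  (2,3): δ = 145.63°  ·
  (2,4): δ = 100.04°  ·
  (2,5): δ = 39.03°  ·
  (3,4): δ = 134.41°  ·
  (3,5): δ = 73.39°  ·
  (4,5): δ = 118.99°  ·
antipodal pairs: 1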